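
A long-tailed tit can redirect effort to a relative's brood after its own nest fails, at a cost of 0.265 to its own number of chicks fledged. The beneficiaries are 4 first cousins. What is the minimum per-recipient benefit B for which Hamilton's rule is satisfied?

r to a first cousin = 0.125 (first cousins share one grandparent pair — two paths of length 4: r = 2·(1/2)^4 = 1/8).
Hamilton's rule with n recipients of equal r: n·r·B > C, so B > C/(n·r) = 0.265/(4·0.125) = 0.53.

0.53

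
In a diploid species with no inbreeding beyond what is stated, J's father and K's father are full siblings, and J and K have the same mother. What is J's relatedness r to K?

0.375

Relatedness sums over independent paths through distinct common ancestors.
J and K are related in two ways: first cousins through their fathers (r = 1/8) and half-sibs through their shared mother (r = 1/4).
r = 1/8 + 1/4 = 3/8 = 0.375.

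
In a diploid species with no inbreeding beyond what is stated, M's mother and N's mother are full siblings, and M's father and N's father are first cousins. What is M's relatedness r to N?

0.15625

Relatedness sums over independent paths through distinct common ancestors.
M and N are related in two ways: first cousins through their mothers (r = 1/8) and second cousins through their fathers (r = 1/32).
r = 1/8 + 1/32 = 5/32 = 0.15625.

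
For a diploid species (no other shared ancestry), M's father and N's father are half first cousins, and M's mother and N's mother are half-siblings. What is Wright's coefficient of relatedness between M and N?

0.078125

With two independent routes of shared ancestry, r is the sum of the two contributions.
M and N are related in two ways: half second cousins through their fathers (r = 1/64) and half first cousins through their mothers (r = 1/16).
r = 1/64 + 1/16 = 0.078125.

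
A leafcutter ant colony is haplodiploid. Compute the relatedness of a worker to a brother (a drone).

0.25

Her haploid brother carries none of their father's genes and a random half of their mother's genome; that half matches the maternal half of her own genome with probability 1/2: r = 1/2 · 1/2 = 1/4.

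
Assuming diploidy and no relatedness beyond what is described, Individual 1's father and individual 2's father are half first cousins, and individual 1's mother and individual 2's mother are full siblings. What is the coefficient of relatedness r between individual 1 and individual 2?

0.140625

Wright's path rule: contributions from independent ancestry routes add.
Individual 1 and individual 2 are related in two ways: half second cousins through their fathers (r = 1/64) and first cousins through their mothers (r = 1/8).
r = 1/64 + 1/8 = 0.140625.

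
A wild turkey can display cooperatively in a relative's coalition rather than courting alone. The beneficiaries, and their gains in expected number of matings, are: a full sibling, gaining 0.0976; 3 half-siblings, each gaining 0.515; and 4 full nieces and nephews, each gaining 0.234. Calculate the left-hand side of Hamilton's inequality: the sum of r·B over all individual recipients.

0.66905

r to a full sibling = 0.5 (full sibs share both parents — two paths of length 2: r = 2·(1/2)^2 = 1/2).
r to a half-sibling = 0.25 (half-sibs share one parent — one path of length 2: r = (1/2)^2 = 1/4).
r to a full niece or nephew = 1/4 (full aunt/uncle↔niece/nephew: two paths of length 3 through the shared grandparent pair: r = 2·(1/2)^3 = 1/4).
Summing one r·B term per recipient: 1·0.5·0.0976 + 3·0.25·0.515 + 4·0.25·0.234 = 0.66905.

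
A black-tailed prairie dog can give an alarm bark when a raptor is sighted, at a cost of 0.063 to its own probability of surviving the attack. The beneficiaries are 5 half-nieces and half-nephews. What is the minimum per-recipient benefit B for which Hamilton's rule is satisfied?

r to a half-niece or half-nephew = 1/8 (half-aunt/uncle↔niece/nephew: one path of length 3: r = (1/2)^3 = 1/8).
Hamilton's rule with n recipients of equal r: n·r·B > C, so B > C/(n·r) = 0.063/(5·0.125) = 0.1008.

0.1008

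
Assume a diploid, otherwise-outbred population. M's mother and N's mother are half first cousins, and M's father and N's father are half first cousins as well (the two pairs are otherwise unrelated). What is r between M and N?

Independent pedigree routes through distinct common ancestors add.
M and N are related in two ways: half second cousins through their mothers (r = 1/64) and half second cousins through their fathers (r = 1/64).
r = 1/64 + 1/64 = 1/32 = 0.03125.

0.03125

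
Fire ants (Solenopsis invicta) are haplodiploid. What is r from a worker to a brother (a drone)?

Her haploid brother carries none of their father's genes and a random half of their mother's genome; that half matches the maternal half of her own genome with probability 1/2: r = 1/2 · 1/2 = 1/4.

0.25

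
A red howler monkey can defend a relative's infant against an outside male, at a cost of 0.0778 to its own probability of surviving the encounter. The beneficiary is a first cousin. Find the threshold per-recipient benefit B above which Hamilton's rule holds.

r to a first cousin = 0.125 (first cousins share one grandparent pair — two paths of length 4: r = 2·(1/2)^4 = 1/8).
Hamilton's rule with n recipients of equal r: n·r·B > C, so B > C/(n·r) = 0.0778/(1·0.125) = 0.6224.

0.6224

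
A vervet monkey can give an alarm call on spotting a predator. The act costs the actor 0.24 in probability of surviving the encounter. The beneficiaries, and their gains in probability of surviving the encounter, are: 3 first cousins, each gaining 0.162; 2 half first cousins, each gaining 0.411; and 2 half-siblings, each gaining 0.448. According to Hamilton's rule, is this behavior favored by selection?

Yes

Hamilton's rule: the trait is favored when the sum of r·B over every recipient exceeds the actor's cost C.
r to a first cousin = 1/8 (first cousins share one grandparent pair — two paths of length 4: r = 2·(1/2)^4 = 1/8).
r to a half first cousin = 1/16 (half first cousins share one grandparent — one path of length 4: r = (1/2)^4 = 1/16).
r to a half-sibling = 0.25 (half-sibs share one parent — one path of length 2: r = (1/2)^2 = 1/4).
Summing one r·B term per recipient: 3·0.125·0.162 + 2·0.0625·0.411 + 2·0.25·0.448 = 0.336125.
0.336125 > 0.24: the indirect benefit exceeds the cost.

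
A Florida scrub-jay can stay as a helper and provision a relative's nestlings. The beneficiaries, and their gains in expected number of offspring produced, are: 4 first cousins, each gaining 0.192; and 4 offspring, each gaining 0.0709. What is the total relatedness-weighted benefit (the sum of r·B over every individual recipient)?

0.2378

r to a first cousin = 0.125 (first cousins share one grandparent pair — two paths of length 4: r = 2·(1/2)^4 = 1/8).
r to an offspring = 1/2 (one parent–offspring link: r = (1/2)^1 = 1/2).
Summing one r·B term per recipient: 4·0.125·0.192 + 4·0.5·0.0709 = 0.2378.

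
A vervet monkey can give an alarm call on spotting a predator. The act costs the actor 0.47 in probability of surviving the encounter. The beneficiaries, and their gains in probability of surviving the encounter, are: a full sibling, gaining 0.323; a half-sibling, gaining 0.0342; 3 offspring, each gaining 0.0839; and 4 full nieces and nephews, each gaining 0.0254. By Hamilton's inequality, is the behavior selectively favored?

Hamilton's rule: the trait is favored when the sum of r·B over every recipient exceeds the actor's cost C.
r to a full sibling = 0.5 (full sibs share both parents — two paths of length 2: r = 2·(1/2)^2 = 1/2).
r to a half-sibling = 0.25 (half-sibs share one parent — one path of length 2: r = (1/2)^2 = 1/4).
r to an offspring = 1/2 (one parent–offspring link: r = (1/2)^1 = 1/2).
r to a full niece or nephew = 1/4 (full aunt/uncle↔niece/nephew: two paths of length 3 through the shared grandparent pair: r = 2·(1/2)^3 = 1/4).
Summing one r·B term per recipient: 1·0.5·0.323 + 1·0.25·0.0342 + 3·0.5·0.0839 + 4·0.25·0.0254 = 0.3213.
0.3213 < 0.47: the indirect benefit is less than the cost.

No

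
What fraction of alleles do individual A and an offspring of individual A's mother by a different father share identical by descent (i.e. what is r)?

Each parent–offspring link contributes a factor of 1/2, and independent paths through distinct common ancestors add.
Half-sibs share one parent — one path of length 2: r = (1/2)^2 = 1/4.

0.25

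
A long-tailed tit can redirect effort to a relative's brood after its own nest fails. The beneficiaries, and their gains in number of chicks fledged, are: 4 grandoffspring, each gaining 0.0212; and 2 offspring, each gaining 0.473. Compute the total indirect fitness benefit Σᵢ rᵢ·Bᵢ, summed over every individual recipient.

0.4942

r to a grandoffspring = 0.25 (two parent–offspring links: r = (1/2)^2 = 1/4).
r to an offspring = 1/2 (one parent–offspring link: r = (1/2)^1 = 1/2).
Summing one r·B term per recipient: 4·0.25·0.0212 + 2·0.5·0.473 = 0.4942.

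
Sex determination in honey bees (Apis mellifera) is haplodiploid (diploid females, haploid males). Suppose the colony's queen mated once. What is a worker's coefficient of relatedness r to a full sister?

0.75

Haplodiploid full sisters inherit their father's entire haploid genome identically (contributing 1/2) and on average half of their mother's contribution (1/2 · 1/2 = 1/4); r = 1/2 + 1/4 = 3/4.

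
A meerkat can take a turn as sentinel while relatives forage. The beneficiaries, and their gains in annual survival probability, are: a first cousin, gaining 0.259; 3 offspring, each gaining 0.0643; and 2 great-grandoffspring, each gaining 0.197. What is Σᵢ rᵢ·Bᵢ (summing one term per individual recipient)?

0.178075

r to a first cousin = 0.125 (first cousins share one grandparent pair — two paths of length 4: r = 2·(1/2)^4 = 1/8).
r to an offspring = 0.5 (one parent–offspring link: r = (1/2)^1 = 1/2).
r to a great-grandoffspring = 0.125 (three parent–offspring links: r = (1/2)^3 = 1/8).
Summing one r·B term per recipient: 1·0.125·0.259 + 3·0.5·0.0643 + 2·0.125·0.197 = 0.178075.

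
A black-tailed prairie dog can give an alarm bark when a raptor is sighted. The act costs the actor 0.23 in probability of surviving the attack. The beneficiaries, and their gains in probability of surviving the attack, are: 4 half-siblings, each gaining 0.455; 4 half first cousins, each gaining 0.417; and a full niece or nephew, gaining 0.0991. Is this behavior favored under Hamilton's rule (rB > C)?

Hamilton's rule: the trait is favored when the sum of r·B over every recipient exceeds the actor's cost C.
r to a half-sibling = 0.25 (half-sibs share one parent — one path of length 2: r = (1/2)^2 = 1/4).
r to a half first cousin = 1/16 (half first cousins share one grandparent — one path of length 4: r = (1/2)^4 = 1/16).
r to a full niece or nephew = 1/4 (full aunt/uncle↔niece/nephew: two paths of length 3 through the shared grandparent pair: r = 2·(1/2)^3 = 1/4).
Summing one r·B term per recipient: 4·0.25·0.455 + 4·0.0625·0.417 + 1·0.25·0.0991 = 0.584025.
0.584025 > 0.23: the indirect benefit exceeds the cost.

Yes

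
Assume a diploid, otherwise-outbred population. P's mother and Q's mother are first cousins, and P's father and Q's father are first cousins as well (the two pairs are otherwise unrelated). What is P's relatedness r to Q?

Independent pedigree routes through distinct common ancestors add.
P and Q are related in two ways: second cousins through their mothers (r = 1/32) and second cousins through their fathers (r = 1/32).
r = 1/32 + 1/32 = 1/16 = 0.0625.

0.0625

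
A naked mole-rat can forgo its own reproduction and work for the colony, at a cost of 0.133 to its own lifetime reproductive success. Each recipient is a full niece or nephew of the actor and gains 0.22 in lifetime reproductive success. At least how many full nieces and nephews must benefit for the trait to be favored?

r to a full niece or nephew = 0.25 (full aunt/uncle↔niece/nephew: two paths of length 3 through the shared grandparent pair: r = 2·(1/2)^3 = 1/4).
Hamilton's rule: n·r·B > C  ⇒  n > C/(r·B) = 0.133/(0.25·0.22) = 2.418.
The smallest integer exceeding 2.418 is 3.

3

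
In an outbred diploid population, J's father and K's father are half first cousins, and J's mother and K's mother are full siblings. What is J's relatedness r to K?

Wright's path rule: contributions from independent ancestry routes add.
J and K are related in two ways: half second cousins through their fathers (r = 1/64) and first cousins through their mothers (r = 1/8).
r = 1/64 + 1/8 = 9/64 = 0.140625.

0.140625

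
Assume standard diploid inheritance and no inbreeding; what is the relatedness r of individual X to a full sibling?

Full sibs share both parents — two paths of length 2: r = 2·(1/2)^2 = 1/2.

0.5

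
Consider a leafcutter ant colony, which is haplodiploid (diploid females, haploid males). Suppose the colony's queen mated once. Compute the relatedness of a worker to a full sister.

Haplodiploid full sisters inherit their father's entire haploid genome identically (contributing 1/2) and on average half of their mother's contribution (1/2 · 1/2 = 1/4); r = 1/2 + 1/4 = 3/4.

0.75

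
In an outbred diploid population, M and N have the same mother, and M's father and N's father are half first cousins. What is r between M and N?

Independent pedigree routes through distinct common ancestors add.
M and N are related in two ways: half-sibs through their shared mother (r = 1/4) and half second cousins through their fathers (r = 1/64).
r = 1/4 + 1/64 = 0.265625.

0.265625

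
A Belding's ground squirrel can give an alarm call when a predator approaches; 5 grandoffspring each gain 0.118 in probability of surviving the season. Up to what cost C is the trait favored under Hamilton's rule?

r to a grandoffspring = 0.25 (two parent–offspring links: r = (1/2)^2 = 1/4).
Hamilton's rule: n·r·B > C, so the trait is favored while C < n·r·B = 5·0.25·0.118 = 0.1475.

0.1475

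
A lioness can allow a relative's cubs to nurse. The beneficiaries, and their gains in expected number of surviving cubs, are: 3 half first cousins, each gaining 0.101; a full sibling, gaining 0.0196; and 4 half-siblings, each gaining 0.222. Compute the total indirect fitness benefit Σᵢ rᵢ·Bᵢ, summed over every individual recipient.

0.2507375

r to a half first cousin = 1/16 (half first cousins share one grandparent — one path of length 4: r = (1/2)^4 = 1/16).
r to a full sibling = 1/2 (full sibs share both parents — two paths of length 2: r = 2·(1/2)^2 = 1/2).
r to a half-sibling = 1/4 (half-sibs share one parent — one path of length 2: r = (1/2)^2 = 1/4).
Summing one r·B term per recipient: 3·0.0625·0.101 + 1·0.5·0.0196 + 4·0.25·0.222 = 0.2507375.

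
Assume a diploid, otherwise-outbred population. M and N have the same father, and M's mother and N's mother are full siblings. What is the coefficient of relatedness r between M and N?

0.375

Wright's path rule: contributions from independent ancestry routes add.
M and N are related in two ways: half-sibs through their shared father (r = 1/4) and first cousins through their mothers (r = 1/8).
r = 1/4 + 1/8 = 3/8 = 0.375.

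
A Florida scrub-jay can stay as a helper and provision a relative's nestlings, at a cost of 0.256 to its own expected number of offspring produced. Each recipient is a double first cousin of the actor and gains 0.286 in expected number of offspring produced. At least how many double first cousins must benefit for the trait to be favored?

4

r to a double first cousin = 0.25 (double first cousins share both grandparent pairs — four paths of length 4: r = 4·(1/2)^4 = 1/4).
Hamilton's rule: n·r·B > C  ⇒  n > C/(r·B) = 0.256/(0.25·0.286) = 3.58.
The smallest integer exceeding 3.58 is 4.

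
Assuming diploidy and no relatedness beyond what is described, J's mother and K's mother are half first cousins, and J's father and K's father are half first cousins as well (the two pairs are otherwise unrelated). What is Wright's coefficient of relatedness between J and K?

0.03125

With two independent routes of shared ancestry, r is the sum of the two contributions.
J and K are related in two ways: half second cousins through their mothers (r = 1/64) and half second cousins through their fathers (r = 1/64).
r = 1/64 + 1/64 = 0.03125.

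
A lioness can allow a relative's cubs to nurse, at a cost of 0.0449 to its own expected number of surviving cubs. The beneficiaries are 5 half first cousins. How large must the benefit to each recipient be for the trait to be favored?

0.1437

r to a half first cousin = 1/16 (half first cousins share one grandparent — one path of length 4: r = (1/2)^4 = 1/16).
Hamilton's rule with n recipients of equal r: n·r·B > C, so B > C/(n·r) = 0.0449/(5·0.0625) = 0.1437.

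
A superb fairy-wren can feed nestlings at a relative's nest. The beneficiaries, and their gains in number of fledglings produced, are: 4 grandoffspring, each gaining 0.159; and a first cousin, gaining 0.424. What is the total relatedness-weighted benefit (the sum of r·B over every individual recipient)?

0.212

r to a grandoffspring = 0.25 (two parent–offspring links: r = (1/2)^2 = 1/4).
r to a first cousin = 0.125 (first cousins share one grandparent pair — two paths of length 4: r = 2·(1/2)^4 = 1/8).
Summing one r·B term per recipient: 4·0.25·0.159 + 1·0.125·0.424 = 0.212.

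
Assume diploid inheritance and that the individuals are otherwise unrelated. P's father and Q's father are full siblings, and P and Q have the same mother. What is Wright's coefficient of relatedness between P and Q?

Independent pedigree routes through distinct common ancestors add.
P and Q are related in two ways: first cousins through their fathers (r = 1/8) and half-sibs through their shared mother (r = 1/4).
r = 1/8 + 1/4 = 0.375.

0.375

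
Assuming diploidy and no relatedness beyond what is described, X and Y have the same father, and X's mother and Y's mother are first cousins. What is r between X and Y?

0.28125

Relatedness sums over independent paths through distinct common ancestors.
X and Y are related in two ways: half-sibs through their shared father (r = 1/4) and second cousins through their mothers (r = 1/32).
r = 1/4 + 1/32 = 9/32 = 0.28125.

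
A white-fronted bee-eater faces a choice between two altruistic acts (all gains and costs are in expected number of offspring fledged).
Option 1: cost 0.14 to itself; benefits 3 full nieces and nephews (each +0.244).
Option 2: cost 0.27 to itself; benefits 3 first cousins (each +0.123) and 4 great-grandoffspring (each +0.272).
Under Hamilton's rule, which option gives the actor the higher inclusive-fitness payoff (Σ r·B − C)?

Option 1: r to a full niece or nephew = 0.25.
Option 1: Σ r·B − C = (3·0.25·0.244) − 0.14 = 0.043.
Option 2: r to a first cousin = 0.125.
Option 2: r to a great-grandoffspring = 0.125.
Option 2: Σ r·B − C = (3·0.125·0.123 + 4·0.125·0.272) − 0.27 = -0.087875.
Option 1 has the higher net inclusive-fitness payoff.

Option 1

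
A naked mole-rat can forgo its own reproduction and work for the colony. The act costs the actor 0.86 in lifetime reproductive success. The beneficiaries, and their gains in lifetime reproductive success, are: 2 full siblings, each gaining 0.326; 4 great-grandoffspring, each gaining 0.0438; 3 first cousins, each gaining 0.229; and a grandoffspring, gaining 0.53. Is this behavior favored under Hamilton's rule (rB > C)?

No

Hamilton's rule: the trait is favored when the sum of r·B over every recipient exceeds the actor's cost C.
r to a full sibling = 0.5 (full sibs share both parents — two paths of length 2: r = 2·(1/2)^2 = 1/2).
r to a great-grandoffspring = 1/8 (three parent–offspring links: r = (1/2)^3 = 1/8).
r to a first cousin = 0.125 (first cousins share one grandparent pair — two paths of length 4: r = 2·(1/2)^4 = 1/8).
r to a grandoffspring = 0.25 (two parent–offspring links: r = (1/2)^2 = 1/4).
Summing one r·B term per recipient: 2·0.5·0.326 + 4·0.125·0.0438 + 3·0.125·0.229 + 1·0.25·0.53 = 0.566275.
0.566275 < 0.86: the indirect benefit is less than the cost.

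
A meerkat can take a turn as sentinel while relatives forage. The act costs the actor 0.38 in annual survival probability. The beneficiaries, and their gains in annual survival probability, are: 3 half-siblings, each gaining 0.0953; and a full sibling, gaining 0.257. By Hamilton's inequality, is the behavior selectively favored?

No

Hamilton's rule: the trait is favored when the sum of r·B over every recipient exceeds the actor's cost C.
r to a half-sibling = 1/4 (half-sibs share one parent — one path of length 2: r = (1/2)^2 = 1/4).
r to a full sibling = 0.5 (full sibs share both parents — two paths of length 2: r = 2·(1/2)^2 = 1/2).
Summing one r·B term per recipient: 3·0.25·0.0953 + 1·0.5·0.257 = 0.199975.
0.199975 < 0.38: the indirect benefit is less than the cost.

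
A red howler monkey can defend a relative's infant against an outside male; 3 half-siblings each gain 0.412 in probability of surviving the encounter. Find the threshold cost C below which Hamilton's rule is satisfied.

0.309

r to a half-sibling = 1/4 (half-sibs share one parent — one path of length 2: r = (1/2)^2 = 1/4).
Hamilton's rule: n·r·B > C, so the trait is favored while C < n·r·B = 3·0.25·0.412 = 0.309.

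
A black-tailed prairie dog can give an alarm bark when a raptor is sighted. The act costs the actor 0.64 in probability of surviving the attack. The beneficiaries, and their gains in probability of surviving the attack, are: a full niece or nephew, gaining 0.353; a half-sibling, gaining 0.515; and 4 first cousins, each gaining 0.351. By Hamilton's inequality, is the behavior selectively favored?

No

Hamilton's rule: the trait is favored when the sum of r·B over every recipient exceeds the actor's cost C.
r to a full niece or nephew = 0.25 (full aunt/uncle↔niece/nephew: two paths of length 3 through the shared grandparent pair: r = 2·(1/2)^3 = 1/4).
r to a half-sibling = 1/4 (half-sibs share one parent — one path of length 2: r = (1/2)^2 = 1/4).
r to a first cousin = 0.125 (first cousins share one grandparent pair — two paths of length 4: r = 2·(1/2)^4 = 1/8).
Summing one r·B term per recipient: 1·0.25·0.353 + 1·0.25·0.515 + 4·0.125·0.351 = 0.3925.
0.3925 < 0.64: the indirect benefit is less than the cost.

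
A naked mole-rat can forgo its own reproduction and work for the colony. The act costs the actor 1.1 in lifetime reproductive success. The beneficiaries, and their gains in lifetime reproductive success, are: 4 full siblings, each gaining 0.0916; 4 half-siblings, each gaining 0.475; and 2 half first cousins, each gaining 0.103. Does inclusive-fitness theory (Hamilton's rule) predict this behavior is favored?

Hamilton's rule: the trait is favored when the sum of r·B over every recipient exceeds the actor's cost C.
r to a full sibling = 1/2 (full sibs share both parents — two paths of length 2: r = 2·(1/2)^2 = 1/2).
r to a half-sibling = 1/4 (half-sibs share one parent — one path of length 2: r = (1/2)^2 = 1/4).
r to a half first cousin = 1/16 (half first cousins share one grandparent — one path of length 4: r = (1/2)^4 = 1/16).
Summing one r·B term per recipient: 4·0.5·0.0916 + 4·0.25·0.475 + 2·0.0625·0.103 = 0.671075.
0.671075 < 1.1: the indirect benefit is less than the cost.

No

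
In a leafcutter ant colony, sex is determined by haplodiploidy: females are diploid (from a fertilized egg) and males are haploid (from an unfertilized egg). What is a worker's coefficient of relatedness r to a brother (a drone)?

Her haploid brother carries none of their father's genes and a random half of their mother's genome; that half matches the maternal half of her own genome with probability 1/2: r = 1/2 · 1/2 = 1/4.

0.25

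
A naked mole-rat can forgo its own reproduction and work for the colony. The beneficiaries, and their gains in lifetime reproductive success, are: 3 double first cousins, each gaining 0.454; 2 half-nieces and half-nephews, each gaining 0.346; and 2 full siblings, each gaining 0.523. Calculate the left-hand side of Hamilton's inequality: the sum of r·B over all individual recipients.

r to a double first cousin = 0.25 (double first cousins share both grandparent pairs — four paths of length 4: r = 4·(1/2)^4 = 1/4).
r to a half-niece or half-nephew = 1/8 (half-aunt/uncle↔niece/nephew: one path of length 3: r = (1/2)^3 = 1/8).
r to a full sibling = 0.5 (full sibs share both parents — two paths of length 2: r = 2·(1/2)^2 = 1/2).
Summing one r·B term per recipient: 3·0.25·0.454 + 2·0.125·0.346 + 2·0.5·0.523 = 0.95.

0.95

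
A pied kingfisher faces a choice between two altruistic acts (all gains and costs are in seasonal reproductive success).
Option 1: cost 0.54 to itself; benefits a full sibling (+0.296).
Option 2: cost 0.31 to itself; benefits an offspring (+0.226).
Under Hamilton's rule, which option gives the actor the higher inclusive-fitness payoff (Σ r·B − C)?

Option 2

Option 1: r to a full sibling = 0.5.
Option 1: Σ r·B − C = (1·0.5·0.296) − 0.54 = -0.392.
Option 2: r to an offspring = 0.5.
Option 2: Σ r·B − C = (1·0.5·0.226) − 0.31 = -0.197.
Option 2 has the higher net inclusive-fitness payoff.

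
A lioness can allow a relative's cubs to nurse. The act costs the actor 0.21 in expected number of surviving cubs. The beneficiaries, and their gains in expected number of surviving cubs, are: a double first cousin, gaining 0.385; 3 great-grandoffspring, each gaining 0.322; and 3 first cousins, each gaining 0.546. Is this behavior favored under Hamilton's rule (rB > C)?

Hamilton's rule: the trait is favored when the sum of r·B over every recipient exceeds the actor's cost C.
r to a double first cousin = 0.25 (double first cousins share both grandparent pairs — four paths of length 4: r = 4·(1/2)^4 = 1/4).
r to a great-grandoffspring = 1/8 (three parent–offspring links: r = (1/2)^3 = 1/8).
r to a first cousin = 0.125 (first cousins share one grandparent pair — two paths of length 4: r = 2·(1/2)^4 = 1/8).
Summing one r·B term per recipient: 1·0.25·0.385 + 3·0.125·0.322 + 3·0.125·0.546 = 0.42175.
0.42175 > 0.21: the indirect benefit exceeds the cost.

Yes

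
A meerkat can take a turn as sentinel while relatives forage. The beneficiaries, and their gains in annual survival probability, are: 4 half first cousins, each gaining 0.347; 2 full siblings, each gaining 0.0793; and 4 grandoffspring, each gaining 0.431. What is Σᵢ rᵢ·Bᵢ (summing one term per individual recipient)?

r to a half first cousin = 1/16 (half first cousins share one grandparent — one path of length 4: r = (1/2)^4 = 1/16).
r to a full sibling = 1/2 (full sibs share both parents — two paths of length 2: r = 2·(1/2)^2 = 1/2).
r to a grandoffspring = 1/4 (two parent–offspring links: r = (1/2)^2 = 1/4).
Summing one r·B term per recipient: 4·0.0625·0.347 + 2·0.5·0.0793 + 4·0.25·0.431 = 0.59705.

0.59705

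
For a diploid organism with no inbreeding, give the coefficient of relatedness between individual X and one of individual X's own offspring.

Each parent–offspring link contributes a factor of 1/2, and independent paths through distinct common ancestors add.
One parent–offspring link: r = (1/2)^1 = 1/2.

0.5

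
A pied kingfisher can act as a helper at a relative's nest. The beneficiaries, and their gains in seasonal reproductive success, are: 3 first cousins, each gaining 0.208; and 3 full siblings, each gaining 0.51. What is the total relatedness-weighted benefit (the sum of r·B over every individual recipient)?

0.843

r to a first cousin = 0.125 (first cousins share one grandparent pair — two paths of length 4: r = 2·(1/2)^4 = 1/8).
r to a full sibling = 0.5 (full sibs share both parents — two paths of length 2: r = 2·(1/2)^2 = 1/2).
Summing one r·B term per recipient: 3·0.125·0.208 + 3·0.5·0.51 = 0.843.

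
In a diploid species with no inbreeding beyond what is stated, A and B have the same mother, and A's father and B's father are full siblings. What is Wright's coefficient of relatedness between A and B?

Relatedness sums over independent paths through distinct common ancestors.
A and B are related in two ways: half-sibs through their shared mother (r = 1/4) and first cousins through their fathers (r = 1/8).
r = 1/4 + 1/8 = 0.375.

0.375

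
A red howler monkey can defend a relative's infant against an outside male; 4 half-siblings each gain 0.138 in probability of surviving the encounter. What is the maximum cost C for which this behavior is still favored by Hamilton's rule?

r to a half-sibling = 0.25 (half-sibs share one parent — one path of length 2: r = (1/2)^2 = 1/4).
Hamilton's rule: n·r·B > C, so the trait is favored while C < n·r·B = 4·0.25·0.138 = 0.138.

0.138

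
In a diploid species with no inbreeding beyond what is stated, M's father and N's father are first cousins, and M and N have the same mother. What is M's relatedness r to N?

Relatedness sums over independent paths through distinct common ancestors.
M and N are related in two ways: second cousins through their fathers (r = 1/32) and half-sibs through their shared mother (r = 1/4).
r = 1/32 + 1/4 = 9/32 = 0.28125.

0.28125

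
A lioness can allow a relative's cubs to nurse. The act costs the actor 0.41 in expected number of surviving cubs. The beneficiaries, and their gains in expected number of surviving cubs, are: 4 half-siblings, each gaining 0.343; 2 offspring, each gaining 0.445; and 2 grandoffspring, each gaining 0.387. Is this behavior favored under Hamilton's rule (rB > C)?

Hamilton's rule: the trait is favored when the sum of r·B over every recipient exceeds the actor's cost C.
r to a half-sibling = 1/4 (half-sibs share one parent — one path of length 2: r = (1/2)^2 = 1/4).
r to an offspring = 0.5 (one parent–offspring link: r = (1/2)^1 = 1/2).
r to a grandoffspring = 0.25 (two parent–offspring links: r = (1/2)^2 = 1/4).
Summing one r·B term per recipient: 4·0.25·0.343 + 2·0.5·0.445 + 2·0.25·0.387 = 0.9815.
0.9815 > 0.41: the indirect benefit exceeds the cost.

Yes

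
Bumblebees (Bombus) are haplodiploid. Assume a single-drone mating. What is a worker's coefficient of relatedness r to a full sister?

0.75

Haplodiploid full sisters inherit their father's entire haploid genome identically (contributing 1/2) and on average half of their mother's contribution (1/2 · 1/2 = 1/4); r = 1/2 + 1/4 = 3/4.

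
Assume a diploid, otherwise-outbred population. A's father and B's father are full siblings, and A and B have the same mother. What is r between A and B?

0.375

Independent pedigree routes through distinct common ancestors add.
A and B are related in two ways: first cousins through their fathers (r = 1/8) and half-sibs through their shared mother (r = 1/4).
r = 1/8 + 1/4 = 3/8 = 0.375.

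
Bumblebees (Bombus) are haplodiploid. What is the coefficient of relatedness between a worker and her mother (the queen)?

One meiotic link between diploid queen and diploid daughter: r = 1/2.

0.5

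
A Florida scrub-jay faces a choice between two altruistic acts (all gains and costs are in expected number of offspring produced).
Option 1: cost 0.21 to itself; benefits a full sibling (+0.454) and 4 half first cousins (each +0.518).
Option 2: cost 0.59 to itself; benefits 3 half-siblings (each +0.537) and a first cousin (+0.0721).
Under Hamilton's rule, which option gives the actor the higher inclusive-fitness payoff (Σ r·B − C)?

Option 1

Option 1: r to a full sibling = 0.5.
Option 1: r to a half first cousin = 0.0625.
Option 1: Σ r·B − C = (1·0.5·0.454 + 4·0.0625·0.518) − 0.21 = 0.1465.
Option 2: r to a half-sibling = 0.25.
Option 2: r to a first cousin = 0.125.
Option 2: Σ r·B − C = (3·0.25·0.537 + 1·0.125·0.0721) − 0.59 = -0.1782375.
Option 1 has the higher net inclusive-fitness payoff.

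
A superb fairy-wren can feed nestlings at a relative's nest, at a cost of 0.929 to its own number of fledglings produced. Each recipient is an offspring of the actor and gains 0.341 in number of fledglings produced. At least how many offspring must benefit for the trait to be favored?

r to an offspring = 1/2 (one parent–offspring link: r = (1/2)^1 = 1/2).
Hamilton's rule: n·r·B > C  ⇒  n > C/(r·B) = 0.929/(0.5·0.341) = 5.449.
The smallest integer exceeding 5.449 is 6.

6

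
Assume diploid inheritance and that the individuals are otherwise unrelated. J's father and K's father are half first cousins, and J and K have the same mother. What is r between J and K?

Independent pedigree routes through distinct common ancestors add.
J and K are related in two ways: half second cousins through their fathers (r = 1/64) and half-sibs through their shared mother (r = 1/4).
r = 1/64 + 1/4 = 0.265625.

0.265625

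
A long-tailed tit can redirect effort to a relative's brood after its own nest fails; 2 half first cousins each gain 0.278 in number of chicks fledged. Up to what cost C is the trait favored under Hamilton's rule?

0.03475

r to a half first cousin = 0.0625 (half first cousins share one grandparent — one path of length 4: r = (1/2)^4 = 1/16).
Hamilton's rule: n·r·B > C, so the trait is favored while C < n·r·B = 2·0.0625·0.278 = 0.03475.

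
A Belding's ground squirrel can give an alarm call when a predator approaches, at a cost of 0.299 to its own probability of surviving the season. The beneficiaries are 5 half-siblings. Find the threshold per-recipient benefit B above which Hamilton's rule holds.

0.2392

r to a half-sibling = 1/4 (half-sibs share one parent — one path of length 2: r = (1/2)^2 = 1/4).
Hamilton's rule with n recipients of equal r: n·r·B > C, so B > C/(n·r) = 0.299/(5·0.25) = 0.2392.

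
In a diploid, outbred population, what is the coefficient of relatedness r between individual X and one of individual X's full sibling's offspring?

Each parent–offspring link contributes a factor of 1/2, and independent paths through distinct common ancestors add.
Full aunt/uncle↔niece/nephew: two paths of length 3 through the shared grandparent pair: r = 2·(1/2)^3 = 1/4.

0.25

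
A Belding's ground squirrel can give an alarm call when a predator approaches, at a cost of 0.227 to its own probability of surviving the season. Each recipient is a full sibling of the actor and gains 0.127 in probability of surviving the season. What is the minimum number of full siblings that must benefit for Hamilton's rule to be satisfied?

r to a full sibling = 1/2 (full sibs share both parents — two paths of length 2: r = 2·(1/2)^2 = 1/2).
Hamilton's rule: n·r·B > C  ⇒  n > C/(r·B) = 0.227/(0.5·0.127) = 3.575.
The smallest integer exceeding 3.575 is 4.

4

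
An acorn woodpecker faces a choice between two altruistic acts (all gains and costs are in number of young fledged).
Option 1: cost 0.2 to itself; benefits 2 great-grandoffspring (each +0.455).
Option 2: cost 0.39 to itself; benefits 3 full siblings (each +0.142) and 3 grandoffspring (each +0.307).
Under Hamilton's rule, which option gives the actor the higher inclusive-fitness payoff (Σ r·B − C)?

Option 1: r to a great-grandoffspring = 0.125.
Option 1: Σ r·B − C = (2·0.125·0.455) − 0.2 = -0.08625.
Option 2: r to a full sibling = 0.5.
Option 2: r to a grandoffspring = 0.25.
Option 2: Σ r·B − C = (3·0.5·0.142 + 3·0.25·0.307) − 0.39 = 0.05325.
Option 2 has the higher net inclusive-fitness payoff.

Option 2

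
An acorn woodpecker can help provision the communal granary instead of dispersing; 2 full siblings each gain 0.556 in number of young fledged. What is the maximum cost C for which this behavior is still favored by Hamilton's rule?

r to a full sibling = 1/2 (full sibs share both parents — two paths of length 2: r = 2·(1/2)^2 = 1/2).
Hamilton's rule: n·r·B > C, so the trait is favored while C < n·r·B = 2·0.5·0.556 = 0.556.

0.556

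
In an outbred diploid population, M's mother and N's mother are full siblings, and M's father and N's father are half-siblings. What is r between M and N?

0.1875

Relatedness sums over independent paths through distinct common ancestors.
M and N are related in two ways: first cousins through their mothers (r = 1/8) and half first cousins through their fathers (r = 1/16).
r = 1/8 + 1/16 = 3/16 = 0.1875.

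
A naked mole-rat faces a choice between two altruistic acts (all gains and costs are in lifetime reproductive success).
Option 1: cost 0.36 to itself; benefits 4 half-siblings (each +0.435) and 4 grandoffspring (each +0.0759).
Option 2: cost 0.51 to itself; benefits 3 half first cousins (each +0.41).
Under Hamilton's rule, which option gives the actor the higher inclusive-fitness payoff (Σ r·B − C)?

Option 1: r to a half-sibling = 0.25.
Option 1: r to a grandoffspring = 0.25.
Option 1: Σ r·B − C = (4·0.25·0.435 + 4·0.25·0.0759) − 0.36 = 0.1509.
Option 2: r to a half first cousin = 0.0625.
Option 2: Σ r·B − C = (3·0.0625·0.41) − 0.51 = -0.433125.
Option 1 has the higher net inclusive-fitness payoff.

Option 1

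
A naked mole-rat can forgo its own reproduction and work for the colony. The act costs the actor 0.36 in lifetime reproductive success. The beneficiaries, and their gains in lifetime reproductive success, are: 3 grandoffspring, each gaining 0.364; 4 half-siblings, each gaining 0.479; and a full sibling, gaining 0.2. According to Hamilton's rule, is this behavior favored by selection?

Hamilton's rule: the trait is favored when the sum of r·B over every recipient exceeds the actor's cost C.
r to a grandoffspring = 0.25 (two parent–offspring links: r = (1/2)^2 = 1/4).
r to a half-sibling = 0.25 (half-sibs share one parent — one path of length 2: r = (1/2)^2 = 1/4).
r to a full sibling = 1/2 (full sibs share both parents — two paths of length 2: r = 2·(1/2)^2 = 1/2).
Summing one r·B term per recipient: 3·0.25·0.364 + 4·0.25·0.479 + 1·0.5·0.2 = 0.852.
0.852 > 0.36: the indirect benefit exceeds the cost.

Yes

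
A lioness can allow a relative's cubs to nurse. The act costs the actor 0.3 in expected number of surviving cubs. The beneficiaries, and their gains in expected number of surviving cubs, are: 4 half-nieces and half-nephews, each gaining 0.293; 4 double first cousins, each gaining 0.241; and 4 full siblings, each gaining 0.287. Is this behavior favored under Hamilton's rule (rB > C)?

Yes

Hamilton's rule: the trait is favored when the sum of r·B over every recipient exceeds the actor's cost C.
r to a half-niece or half-nephew = 0.125 (half-aunt/uncle↔niece/nephew: one path of length 3: r = (1/2)^3 = 1/8).
r to a double first cousin = 1/4 (double first cousins share both grandparent pairs — four paths of length 4: r = 4·(1/2)^4 = 1/4).
r to a full sibling = 1/2 (full sibs share both parents — two paths of length 2: r = 2·(1/2)^2 = 1/2).
Summing one r·B term per recipient: 4·0.125·0.293 + 4·0.25·0.241 + 4·0.5·0.287 = 0.9615.
0.9615 > 0.3: the indirect benefit exceeds the cost.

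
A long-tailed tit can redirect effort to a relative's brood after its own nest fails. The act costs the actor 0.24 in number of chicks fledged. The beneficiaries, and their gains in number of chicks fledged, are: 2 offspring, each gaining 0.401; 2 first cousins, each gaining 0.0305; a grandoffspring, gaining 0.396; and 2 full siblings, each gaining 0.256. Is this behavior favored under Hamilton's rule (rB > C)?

Hamilton's rule: the trait is favored when the sum of r·B over every recipient exceeds the actor's cost C.
r to an offspring = 1/2 (one parent–offspring link: r = (1/2)^1 = 1/2).
r to a first cousin = 1/8 (first cousins share one grandparent pair — two paths of length 4: r = 2·(1/2)^4 = 1/8).
r to a grandoffspring = 1/4 (two parent–offspring links: r = (1/2)^2 = 1/4).
r to a full sibling = 0.5 (full sibs share both parents — two paths of length 2: r = 2·(1/2)^2 = 1/2).
Summing one r·B term per recipient: 2·0.5·0.401 + 2·0.125·0.0305 + 1·0.25·0.396 + 2·0.5·0.256 = 0.763625.
0.763625 > 0.24: the indirect benefit exceeds the cost.

Yes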